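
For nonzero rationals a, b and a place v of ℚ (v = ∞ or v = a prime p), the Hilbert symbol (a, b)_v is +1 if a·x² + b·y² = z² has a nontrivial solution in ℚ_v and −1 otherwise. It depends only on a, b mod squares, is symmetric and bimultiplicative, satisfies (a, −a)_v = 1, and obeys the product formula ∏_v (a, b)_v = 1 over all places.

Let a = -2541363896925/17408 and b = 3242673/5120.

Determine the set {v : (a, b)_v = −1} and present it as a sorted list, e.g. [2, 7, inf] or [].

[17, 19, 23, 47]

(a, b) ≡ (-435406261, 4085) mod (ℚ^×)²; places V = {2, 3, 5, 7, 17, 19, 23, 29, 43, 47, ∞}.
(a,b)_47: α=1, u≡22; β=0, v≡15 (mod 47); (22|47)=-1, (15|47)=-1; sign (−1)^0·-1^0·-1^1 = -1.
(a,b)_∞: sgn(-435406261)=−, sgn(4085)=+, so +1.
(a,b)_3: α=4, u≡2; β=4, v≡2 (mod 3); (2|3)=-1, (2|3)=-1; sign (−1)^0·-1^4·-1^4 = +1.
(a,b)_43: α=1, u≡32; β=1, v≡25 (mod 43); (32|43)=-1, (25|43)=+1; sign (−1)^1·-1^1·+1^1 = +1.
(a,b)_23: α=1, u≡3; β=0, v≡21 (mod 23); (3|23)=+1, (21|23)=-1; sign (−1)^0·+1^0·-1^1 = -1.
(a,b)_7: α=2, u≡2; β=2, v≡2 (mod 7); (2|7)=+1, (2|7)=+1; sign (−1)^0·+1^2·+1^2 = +1.
(a,b)_17: α=-1, u≡1; β=0, v≡14 (mod 17); (1|17)=+1, (14|17)=-1; sign (−1)^0·+1^0·-1^-1 = -1.
(a,b)_29: α=1, u≡7; β=0, v≡6 (mod 29); (7|29)=+1, (6|29)=+1; sign (−1)^0·+1^0·+1^1 = +1.
(a,b)_19: α=1, u≡4; β=1, v≡1 (mod 19); (4|19)=+1, (1|19)=+1; sign (−1)^1·+1^1·+1^1 = -1.
(a,b)_5: α=2, u≡1; β=-1, v≡2 (mod 5); (1|5)=+1, (2|5)=-1; sign (−1)^0·+1^-1·-1^2 = +1.
(a,b)_2: α=-10, β=-10; u≡3, v≡5 (mod 8); ε(u)ε(v)=1·0, αω(v)=-10·1, βω(u)=-10·1; sum ≡ 0  ⇒  +1.
Ram(-435406261, 4085) = {17, 19, 23, 47}; no ℚ_17-point on the conic.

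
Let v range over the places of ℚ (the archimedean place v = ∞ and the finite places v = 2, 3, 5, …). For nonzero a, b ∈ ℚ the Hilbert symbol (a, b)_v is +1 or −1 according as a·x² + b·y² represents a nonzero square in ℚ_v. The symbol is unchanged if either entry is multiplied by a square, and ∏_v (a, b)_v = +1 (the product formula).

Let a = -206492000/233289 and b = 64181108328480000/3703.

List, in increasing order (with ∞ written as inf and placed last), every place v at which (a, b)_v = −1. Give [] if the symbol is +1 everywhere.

(a, b) ≡ (-1430, 88179) mod (ℚ^×)²; places V = {2, 3, 5, 7, 11, 13, 17, 19, 23, ∞}.
(a,b)_∞: sgn(-1430)=−, sgn(88179)=+, so +1.
(a,b)_23: α=-2, u≡17; β=-2, v≡14 (mod 23); (17|23)=-1, (14|23)=-1; sign (−1)^0·-1^-2·-1^-2 = +1.
(a,b)_3: α=-2, u≡1; β=7, v≡2 (mod 3); (1|3)=+1, (2|3)=-1; sign (−1)^0·+1^7·-1^-2 = +1.
(a,b)_2: α=5, β=8; u≡5, v≡3 (mod 8); ε(u)ε(v)=0·1, αω(v)=5·1, βω(u)=8·1; sum ≡ 1  ⇒  -1.
(a,b)_19: α=2, u≡2; β=3, v≡11 (mod 19); (2|19)=-1, (11|19)=+1; sign (−1)^0·-1^3·+1^2 = -1.
(a,b)_5: α=3, u≡1; β=4, v≡1 (mod 5); (1|5)=+1, (1|5)=+1; sign (−1)^0·+1^4·+1^3 = +1.
(a,b)_11: α=1, u≡6; β=2, v≡4 (mod 11); (6|11)=-1, (4|11)=+1; sign (−1)^0·-1^2·+1^1 = +1.
(a,b)_17: α=0, u≡2; β=1, v≡2 (mod 17); (2|17)=+1, (2|17)=+1; sign (−1)^0·+1^1·+1^0 = +1.
(a,b)_13: α=1, u≡6; β=1, v≡1 (mod 13); (6|13)=-1, (1|13)=+1; sign (−1)^0·-1^1·+1^1 = -1.
(a,b)_7: α=-2, u≡6; β=-1, v≡1 (mod 7); (6|7)=-1, (1|7)=+1; sign (−1)^0·-1^-1·+1^-2 = -1.
Ram(-1430, 88179) = {2, 7, 13, 19}; no ℚ_2-point on the conic.

[2, 7, 13, 19]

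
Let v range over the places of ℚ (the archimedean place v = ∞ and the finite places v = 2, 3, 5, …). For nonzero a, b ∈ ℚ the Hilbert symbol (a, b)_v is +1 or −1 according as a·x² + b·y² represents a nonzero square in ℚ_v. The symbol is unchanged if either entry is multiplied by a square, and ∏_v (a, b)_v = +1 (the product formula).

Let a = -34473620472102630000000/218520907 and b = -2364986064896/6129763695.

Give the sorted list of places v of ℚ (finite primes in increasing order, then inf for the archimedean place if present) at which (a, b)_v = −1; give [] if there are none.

[2, 5, 17, inf]

(a, b) ≡ (-13090, -770) mod (ℚ^×)²; places V = {2, 3, 5, 7, 11, 13, 17, 19, 23, 37, 47, ∞}.
(a,b)_37: α=2, u≡35; β=0, v≡28 (mod 37); (35|37)=-1, (28|37)=+1; sign (−1)^0·-1^0·+1^2 = +1.
(a,b)_19: α=0, u≡9; β=2, v≡17 (mod 19); (9|19)=+1, (17|19)=+1; sign (−1)^0·+1^2·+1^0 = +1.
(a,b)_∞: sgn(-13090)=−, sgn(-770)=−, so -1.
(a,b)_7: α=3, u≡6; β=1, v≡4 (mod 7); (6|7)=-1, (4|7)=+1; sign (−1)^1·-1^1·+1^3 = +1.
(a,b)_23: α=-2, u≡15; β=-2, v≡4 (mod 23); (15|23)=-1, (4|23)=+1; sign (−1)^0·-1^-2·+1^-2 = +1.
(a,b)_5: α=7, u≡3; β=-1, v≡1 (mod 5); (3|5)=-1, (1|5)=+1; sign (−1)^0·-1^-1·+1^7 = -1.
(a,b)_17: α=-1, u≡5; β=-2, v≡3 (mod 17); (5|17)=-1, (3|17)=-1; sign (−1)^0·-1^-2·-1^-1 = -1.
(a,b)_13: α=8, u≡1; β=4, v≡4 (mod 13); (1|13)=+1, (4|13)=+1; sign (−1)^0·+1^4·+1^8 = +1.
(a,b)_3: α=2, u≡2; β=-6, v≡1 (mod 3); (2|3)=-1, (1|3)=+1; sign (−1)^0·-1^-6·+1^2 = +1.
(a,b)_11: α=-1, u≡5; β=-1, v≡7 (mod 11); (5|11)=+1, (7|11)=-1; sign (−1)^1·+1^-1·-1^-1 = +1.
(a,b)_2: α=7, β=15; u≡7, v≡7 (mod 8); ε(u)ε(v)=1·1, αω(v)=7·0, βω(u)=15·0; sum ≡ 1  ⇒  -1.
(a,b)_47: α=-2, u≡38; β=0, v≡43 (mod 47); (38|47)=-1, (43|47)=-1; sign (−1)^0·-1^0·-1^-2 = +1.
Ram(-13090, -770) = {2, 5, 17, ∞}; no ℚ_2-point on the conic.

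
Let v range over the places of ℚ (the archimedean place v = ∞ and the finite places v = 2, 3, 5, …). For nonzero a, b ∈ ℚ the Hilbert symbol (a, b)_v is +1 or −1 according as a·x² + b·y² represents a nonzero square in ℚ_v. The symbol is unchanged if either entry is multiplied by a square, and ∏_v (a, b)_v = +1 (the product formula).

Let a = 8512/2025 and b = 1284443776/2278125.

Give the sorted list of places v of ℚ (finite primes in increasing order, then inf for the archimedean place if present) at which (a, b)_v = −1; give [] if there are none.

(a, b) ≡ (133, 770) mod (ℚ^×)²; places V = {2, 3, 5, 7, 11, 19, ∞}.
(a,b)_∞: sgn(133)=+, sgn(770)=+, so +1.
(a,b)_7: α=1, u≡6; β=1, v≡3 (mod 7); (6|7)=-1, (3|7)=-1; sign (−1)^1·-1^1·-1^1 = -1.
(a,b)_3: α=-4, u≡1; β=-6, v≡2 (mod 3); (1|3)=+1, (2|3)=-1; sign (−1)^0·+1^-6·-1^-4 = +1.
(a,b)_5: α=-2, u≡2; β=-5, v≡4 (mod 5); (2|5)=-1, (4|5)=+1; sign (−1)^0·-1^-5·+1^-2 = -1.
(a,b)_11: α=0, u≡9; β=1, v≡3 (mod 11); (9|11)=+1, (3|11)=+1; sign (−1)^0·+1^1·+1^0 = +1.
(a,b)_19: α=1, u≡1; β=4, v≡15 (mod 19); (1|19)=+1, (15|19)=-1; sign (−1)^0·+1^4·-1^1 = -1.
(a,b)_2: α=6, β=7; u≡5, v≡1 (mod 8); ε(u)ε(v)=0·0, αω(v)=6·0, βω(u)=7·1; sum ≡ 1  ⇒  -1.
|Ram(133, 770)| = 4, even; anisotropic at {2, 5, 7, 19}.

[2, 5, 7, 19]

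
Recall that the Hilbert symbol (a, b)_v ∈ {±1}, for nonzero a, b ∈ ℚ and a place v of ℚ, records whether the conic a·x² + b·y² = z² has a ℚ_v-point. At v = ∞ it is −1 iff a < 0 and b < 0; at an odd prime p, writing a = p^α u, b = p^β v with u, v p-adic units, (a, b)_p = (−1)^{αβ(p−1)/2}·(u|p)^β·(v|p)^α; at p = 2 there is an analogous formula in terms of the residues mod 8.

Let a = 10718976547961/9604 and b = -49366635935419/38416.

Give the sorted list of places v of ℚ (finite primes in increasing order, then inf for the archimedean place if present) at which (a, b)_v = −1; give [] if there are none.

[11, 17, 23, 31]

(a, b) ≡ (2533289, -230299) mod (ℚ^×)²; places V = {2, 7, 11, 17, 19, 23, 31, ∞}.
(a,b)_17: α=3, u≡3; β=1, v≡9 (mod 17); (3|17)=-1, (9|17)=+1; sign (−1)^0·-1^1·+1^3 = -1.
(a,b)_19: α=1, u≡18; β=1, v≡6 (mod 19); (18|19)=-1, (6|19)=+1; sign (−1)^1·-1^1·+1^1 = +1.
(a,b)_11: α=5, u≡9; β=8, v≡2 (mod 11); (9|11)=+1, (2|11)=-1; sign (−1)^0·+1^8·-1^5 = -1.
(a,b)_2: α=-2, β=-4; u≡1, v≡5 (mod 8); ε(u)ε(v)=0·0, αω(v)=-2·1, βω(u)=-4·0; sum ≡ 0  ⇒  +1.
(a,b)_23: α=1, u≡17; β=1, v≡20 (mod 23); (17|23)=-1, (20|23)=-1; sign (−1)^1·-1^1·-1^1 = -1.
(a,b)_∞: sgn(2533289)=+, sgn(-230299)=−, so +1.
(a,b)_7: α=-4, u≡6; β=-4, v≡1 (mod 7); (6|7)=-1, (1|7)=+1; sign (−1)^0·-1^-4·+1^-4 = +1.
(a,b)_31: α=1, u≡17; β=1, v≡21 (mod 31); (17|31)=-1, (21|31)=-1; sign (−1)^1·-1^1·-1^1 = -1.
|Ram(2533289, -230299)| = 4, even; anisotropic at {11, 17, 23, 31}.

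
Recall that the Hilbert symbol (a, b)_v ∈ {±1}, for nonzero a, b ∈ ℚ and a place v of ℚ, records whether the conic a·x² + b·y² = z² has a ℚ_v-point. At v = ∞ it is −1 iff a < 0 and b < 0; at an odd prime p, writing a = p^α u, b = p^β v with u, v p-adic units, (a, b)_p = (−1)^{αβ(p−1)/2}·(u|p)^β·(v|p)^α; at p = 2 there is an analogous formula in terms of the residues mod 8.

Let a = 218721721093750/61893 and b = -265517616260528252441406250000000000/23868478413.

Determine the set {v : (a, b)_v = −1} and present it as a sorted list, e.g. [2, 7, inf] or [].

[5, 7, 13, 19]

Mod squares: a ≡ 8398, b ≡ -146965. Check v ∈ {∞, 2, 3, 5, 7, 13, 17, 19, 23}.
v=17: a=17^1·(≡16), b=17^3·(≡13) mod 17; (16|17)=+1, (13|17)=+1; (−1)^{1·3·8}·(+1)^3·(+1)^1 = +1.
v=∞: 8398 > 0 and -146965 < 0  ⇒  (a,b)_∞ = +1.
v=19: a=19^3·(≡4), b=19^9·(≡5) mod 19; (4|19)=+1, (5|19)=+1; (−1)^{3·9·9}·(+1)^9·(+1)^3 = -1.
v=3: a=3^-2·(≡1), b=3^-8·(≡2) mod 3; (1|3)=+1, (2|3)=-1; (−1)^{-2·-8·1}·(+1)^-8·(-1)^-2 = +1.
v=5: a=5^8·(≡2), b=5^21·(≡2) mod 5; (2|5)=-1, (2|5)=-1; (−1)^{8·21·2}·(-1)^21·(-1)^8 = -1.
v=23: a=23^-2·(≡4), b=23^-4·(≡21) mod 23; (4|23)=+1, (21|23)=-1; (−1)^{-2·-4·11}·(+1)^-4·(-1)^-2 = +1.
v=13: a=13^-1·(≡10), b=13^-1·(≡2) mod 13; (10|13)=+1, (2|13)=-1; (−1)^{-1·-1·6}·(+1)^-1·(-1)^-1 = -1.
v=2: v_2(a)=1, v_2(b)=10; units ≡ 7, 3 (mod 8); ε·ε+αω+βω = 1·1+1·1+10·0 ≡ 0  ⇒  (a,b)_2 = +1.
v=7: a=7^4·(≡3), b=7^3·(≡3) mod 7; (3|7)=-1, (3|7)=-1; (−1)^{4·3·3}·(-1)^3·(-1)^4 = -1.
(8398, -146965 / ℚ) ramifies at {5, 7, 13, 19}: a division algebra.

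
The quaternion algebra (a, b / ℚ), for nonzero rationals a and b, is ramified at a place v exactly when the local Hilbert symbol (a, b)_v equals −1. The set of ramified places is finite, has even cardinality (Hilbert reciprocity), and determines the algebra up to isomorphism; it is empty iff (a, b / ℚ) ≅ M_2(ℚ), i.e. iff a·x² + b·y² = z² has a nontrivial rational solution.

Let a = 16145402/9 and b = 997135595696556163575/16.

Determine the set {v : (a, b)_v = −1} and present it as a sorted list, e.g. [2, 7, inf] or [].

Mod squares: a ≡ 329498, b ≡ 39767. Check v ∈ {∞, 2, 3, 5, 7, 13, 17, 19, 23, 29}.
v=∞: 329498 > 0 and 39767 > 0  ⇒  (a,b)_∞ = +1.
v=17: a=17^0·(≡1), b=17^2·(≡1) mod 17; (1|17)=+1, (1|17)=+1; (−1)^{0·2·8}·(+1)^2·(+1)^0 = +1.
v=2: v_2(a)=1, v_2(b)=-4; units ≡ 5, 7 (mod 8); ε·ε+αω+βω = 0·1+1·0+-4·1 ≡ 0  ⇒  (a,b)_2 = +1.
v=23: a=23^1·(≡22), b=23^3·(≡9) mod 23; (22|23)=-1, (9|23)=+1; (−1)^{1·3·11}·(-1)^3·(+1)^1 = +1.
v=29: a=29^1·(≡6), b=29^2·(≡3) mod 29; (6|29)=+1, (3|29)=-1; (−1)^{1·2·14}·(+1)^2·(-1)^1 = -1.
v=7: a=7^2·(≡4), b=7^5·(≡1) mod 7; (4|7)=+1, (1|7)=+1; (−1)^{2·5·3}·(+1)^5·(+1)^2 = +1.
v=3: a=3^-2·(≡2), b=3^2·(≡2) mod 3; (2|3)=-1, (2|3)=-1; (−1)^{-2·2·1}·(-1)^2·(-1)^-2 = +1.
v=13: a=13^1·(≡10), b=13^1·(≡4) mod 13; (10|13)=+1, (4|13)=+1; (−1)^{1·1·6}·(+1)^1·(+1)^1 = +1.
v=19: a=19^1·(≡15), b=19^3·(≡13) mod 19; (15|19)=-1, (13|19)=-1; (−1)^{1·3·9}·(-1)^3·(-1)^1 = -1.
v=5: a=5^0·(≡3), b=5^2·(≡3) mod 5; (3|5)=-1, (3|5)=-1; (−1)^{0·2·2}·(-1)^2·(-1)^0 = +1.
(329498, 39767 / ℚ) ramifies at {19, 29}: a division algebra.

[19, 29]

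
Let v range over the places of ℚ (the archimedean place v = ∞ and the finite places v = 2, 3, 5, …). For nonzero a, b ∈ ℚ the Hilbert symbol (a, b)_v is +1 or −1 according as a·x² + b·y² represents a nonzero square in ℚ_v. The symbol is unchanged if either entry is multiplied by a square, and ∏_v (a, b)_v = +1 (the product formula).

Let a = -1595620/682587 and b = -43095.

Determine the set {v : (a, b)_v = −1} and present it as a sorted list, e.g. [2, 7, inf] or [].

(a, b) ≡ (-3315, -255) mod (ℚ^×)²; places V = {2, 3, 5, 13, 17, 19, 53, ∞}.
(a,b)_19: α=2, u≡18; β=0, v≡16 (mod 19); (18|19)=-1, (16|19)=+1; sign (−1)^0·-1^0·+1^2 = +1.
(a,b)_5: α=1, u≡3; β=1, v≡1 (mod 5); (3|5)=-1, (1|5)=+1; sign (−1)^0·-1^1·+1^1 = -1.
(a,b)_3: α=-5, u≡2; β=1, v≡2 (mod 3); (2|3)=-1, (2|3)=-1; sign (−1)^1·-1^1·-1^-5 = -1.
(a,b)_17: α=1, u≡16; β=1, v≡15 (mod 17); (16|17)=+1, (15|17)=+1; sign (−1)^0·+1^1·+1^1 = +1.
(a,b)_53: α=-2, u≡29; β=0, v≡47 (mod 53); (29|53)=+1, (47|53)=+1; sign (−1)^0·+1^0·+1^-2 = +1.
(a,b)_13: α=1, u≡5; β=2, v≡5 (mod 13); (5|13)=-1, (5|13)=-1; sign (−1)^0·-1^2·-1^1 = -1.
(a,b)_∞: sgn(-3315)=−, sgn(-255)=−, so -1.
(a,b)_2: α=2, β=0; u≡5, v≡1 (mod 8); ε(u)ε(v)=0·0, αω(v)=2·0, βω(u)=0·1; sum ≡ 0  ⇒  +1.
|Ram(-3315, -255)| = 4, even; anisotropic at {3, 5, 13, ∞}.

[3, 5, 13, inf]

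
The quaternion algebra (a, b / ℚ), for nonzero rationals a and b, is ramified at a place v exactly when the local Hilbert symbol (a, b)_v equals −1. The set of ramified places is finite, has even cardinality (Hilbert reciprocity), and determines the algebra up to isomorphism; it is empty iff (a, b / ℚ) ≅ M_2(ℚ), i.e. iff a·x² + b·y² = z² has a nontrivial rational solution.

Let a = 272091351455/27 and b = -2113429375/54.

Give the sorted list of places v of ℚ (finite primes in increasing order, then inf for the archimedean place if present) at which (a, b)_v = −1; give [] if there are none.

[2, 5]

Mod squares: a ≡ 51765, b ≡ -56202. Check v ∈ {∞, 2, 3, 5, 7, 11, 17, 19, 29}.
v=19: a=19^4·(≡5), b=19^3·(≡7) mod 19; (5|19)=+1, (7|19)=+1; (−1)^{4·3·9}·(+1)^3·(+1)^4 = +1.
v=2: v_2(a)=0, v_2(b)=-1; units ≡ 5, 3 (mod 8); ε·ε+αω+βω = 0·1+0·1+-1·1 ≡ 1  ⇒  (a,b)_2 = -1.
v=7: a=7^1·(≡3), b=7^0·(≡4) mod 7; (3|7)=-1, (4|7)=+1; (−1)^{1·0·3}·(-1)^0·(+1)^1 = +1.
v=29: a=29^1·(≡28), b=29^1·(≡5) mod 29; (28|29)=+1, (5|29)=+1; (−1)^{1·1·14}·(+1)^1·(+1)^1 = +1.
v=5: a=5^1·(≡3), b=5^4·(≡2) mod 5; (3|5)=-1, (2|5)=-1; (−1)^{1·4·2}·(-1)^4·(-1)^1 = -1.
v=3: a=3^-3·(≡2), b=3^-3·(≡1) mod 3; (2|3)=-1, (1|3)=+1; (−1)^{-3·-3·1}·(-1)^-3·(+1)^-3 = +1.
v=∞: 51765 > 0 and -56202 < 0  ⇒  (a,b)_∞ = +1.
v=11: a=11^2·(≡10), b=11^0·(≡2) mod 11; (10|11)=-1, (2|11)=-1; (−1)^{2·0·5}·(-1)^0·(-1)^2 = +1.
v=17: a=17^1·(≡1), b=17^1·(≡9) mod 17; (1|17)=+1, (9|17)=+1; (−1)^{1·1·8}·(+1)^1·(+1)^1 = +1.
Ram(51765, -56202) = {2, 5}; no ℚ_2-point on the conic.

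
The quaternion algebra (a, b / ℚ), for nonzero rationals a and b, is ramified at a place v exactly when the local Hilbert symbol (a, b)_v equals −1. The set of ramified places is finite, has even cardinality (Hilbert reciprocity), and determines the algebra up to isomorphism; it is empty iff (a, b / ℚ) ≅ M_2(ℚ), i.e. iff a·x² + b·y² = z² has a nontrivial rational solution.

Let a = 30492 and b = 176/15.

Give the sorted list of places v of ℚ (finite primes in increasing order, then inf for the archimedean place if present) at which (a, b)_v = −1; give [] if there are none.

(a, b) ≡ (7, 165) mod (ℚ^×)²; places V = {2, 3, 5, 7, 11, ∞}.
(a,b)_∞: sgn(7)=+, sgn(165)=+, so +1.
(a,b)_11: α=2, u≡10; β=1, v≡4 (mod 11); (10|11)=-1, (4|11)=+1; sign (−1)^0·-1^1·+1^2 = -1.
(a,b)_7: α=1, u≡2; β=0, v≡1 (mod 7); (2|7)=+1, (1|7)=+1; sign (−1)^0·+1^0·+1^1 = +1.
(a,b)_5: α=0, u≡2; β=-1, v≡2 (mod 5); (2|5)=-1, (2|5)=-1; sign (−1)^0·-1^-1·-1^0 = -1.
(a,b)_2: α=2, β=4; u≡7, v≡5 (mod 8); ε(u)ε(v)=1·0, αω(v)=2·1, βω(u)=4·0; sum ≡ 0  ⇒  +1.
(a,b)_3: α=2, u≡1; β=-1, v≡1 (mod 3); (1|3)=+1, (1|3)=+1; sign (−1)^0·+1^-1·+1^2 = +1.
(7, 165 / ℚ) ramifies at {5, 11}: a division algebra.

[5, 11]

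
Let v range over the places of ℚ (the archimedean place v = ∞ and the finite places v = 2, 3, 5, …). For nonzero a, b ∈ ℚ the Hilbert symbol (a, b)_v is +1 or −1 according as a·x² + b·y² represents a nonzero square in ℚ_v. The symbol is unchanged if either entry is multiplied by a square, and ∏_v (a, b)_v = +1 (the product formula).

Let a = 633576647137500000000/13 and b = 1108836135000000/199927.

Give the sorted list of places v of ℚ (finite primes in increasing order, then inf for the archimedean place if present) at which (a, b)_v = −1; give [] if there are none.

[5, 13]

(a, b) ≡ (715, 6545) mod (ℚ^×)²; places V = {2, 3, 5, 7, 11, 13, 17, ∞}.
(a,b)_7: α=0, u≡4; β=-1, v≡1 (mod 7); (4|7)=+1, (1|7)=+1; sign (−1)^0·+1^-1·+1^0 = +1.
(a,b)_13: α=-1, u≡1; β=-4, v≡8 (mod 13); (1|13)=+1, (8|13)=-1; sign (−1)^0·+1^-4·-1^-1 = -1.
(a,b)_3: α=2, u≡1; β=4, v≡2 (mod 3); (1|3)=+1, (2|3)=-1; sign (−1)^0·+1^4·-1^2 = +1.
(a,b)_17: α=2, u≡15; β=1, v≡10 (mod 17); (15|17)=+1, (10|17)=-1; sign (−1)^0·+1^1·-1^2 = +1.
(a,b)_11: α=7, u≡10; β=5, v≡5 (mod 11); (10|11)=-1, (5|11)=+1; sign (−1)^1·-1^5·+1^7 = +1.
(a,b)_5: α=11, u≡2; β=7, v≡4 (mod 5); (2|5)=-1, (4|5)=+1; sign (−1)^0·-1^7·+1^11 = -1.
(a,b)_∞: sgn(715)=+, sgn(6545)=+, so +1.
(a,b)_2: α=8, β=6; u≡3, v≡1 (mod 8); ε(u)ε(v)=1·0, αω(v)=8·0, βω(u)=6·1; sum ≡ 0  ⇒  +1.
|Ram(715, 6545)| = 2, even; anisotropic at {5, 13}.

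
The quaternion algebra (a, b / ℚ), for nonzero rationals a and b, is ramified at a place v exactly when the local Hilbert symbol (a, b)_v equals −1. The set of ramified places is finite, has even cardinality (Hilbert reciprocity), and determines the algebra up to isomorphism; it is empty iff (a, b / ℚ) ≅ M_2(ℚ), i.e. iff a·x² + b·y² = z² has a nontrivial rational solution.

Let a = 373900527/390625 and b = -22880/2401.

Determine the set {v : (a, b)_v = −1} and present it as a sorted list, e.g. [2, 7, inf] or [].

[5, 11]

(a, b) ≡ (143, -1430) mod (ℚ^×)²; places V = {2, 3, 5, 7, 11, 13, ∞}.
(a,b)_2: α=0, β=5; u≡7, v≡5 (mod 8); ε(u)ε(v)=1·0, αω(v)=0·1, βω(u)=5·0; sum ≡ 0  ⇒  +1.
(a,b)_5: α=-8, u≡2; β=1, v≡4 (mod 5); (2|5)=-1, (4|5)=+1; sign (−1)^0·-1^1·+1^-8 = -1.
(a,b)_7: α=4, u≡3; β=-4, v≡3 (mod 7); (3|7)=-1, (3|7)=-1; sign (−1)^0·-1^-4·-1^4 = +1.
(a,b)_∞: sgn(143)=+, sgn(-1430)=−, so +1.
(a,b)_11: α=3, u≡8; β=1, v≡7 (mod 11); (8|11)=-1, (7|11)=-1; sign (−1)^1·-1^1·-1^3 = -1.
(a,b)_3: α=2, u≡2; β=0, v≡1 (mod 3); (2|3)=-1, (1|3)=+1; sign (−1)^0·-1^0·+1^2 = +1.
(a,b)_13: α=1, u≡2; β=1, v≡11 (mod 13); (2|13)=-1, (11|13)=-1; sign (−1)^0·-1^1·-1^1 = +1.
|Ram(143, -1430)| = 2, even; anisotropic at {5, 11}.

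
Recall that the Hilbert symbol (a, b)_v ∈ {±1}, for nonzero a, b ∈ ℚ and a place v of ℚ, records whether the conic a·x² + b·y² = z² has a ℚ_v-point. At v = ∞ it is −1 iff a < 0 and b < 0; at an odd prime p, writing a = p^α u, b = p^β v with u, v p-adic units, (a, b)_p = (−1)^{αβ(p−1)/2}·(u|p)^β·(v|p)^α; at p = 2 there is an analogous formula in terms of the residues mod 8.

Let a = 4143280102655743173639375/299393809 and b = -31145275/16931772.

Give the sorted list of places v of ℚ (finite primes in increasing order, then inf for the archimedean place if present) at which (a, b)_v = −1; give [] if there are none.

Mod squares: a ≡ 84847, b ≡ -79373. Check v ∈ {∞, 2, 3, 5, 7, 11, 13, 17, 19, 23, 29, 31}.
v=11: a=11^-6·(≡9), b=11^-2·(≡4) mod 11; (9|11)=+1, (4|11)=+1; (−1)^{-6·-2·5}·(+1)^-2·(+1)^-6 = +1.
v=29: a=29^4·(≡28), b=29^1·(≡26) mod 29; (28|29)=+1, (26|29)=-1; (−1)^{4·1·14}·(+1)^1·(-1)^4 = +1.
v=5: a=5^4·(≡2), b=5^2·(≡2) mod 5; (2|5)=-1, (2|5)=-1; (−1)^{4·2·2}·(-1)^2·(-1)^4 = +1.
v=23: a=23^1·(≡6), b=23^-1·(≡20) mod 23; (6|23)=+1, (20|23)=-1; (−1)^{1·-1·11}·(+1)^-1·(-1)^1 = +1.
v=3: a=3^2·(≡1), b=3^-2·(≡1) mod 3; (1|3)=+1, (1|3)=+1; (−1)^{2·-2·1}·(+1)^-2·(+1)^2 = +1.
v=∞: 84847 > 0 and -79373 < 0  ⇒  (a,b)_∞ = +1.
v=2: v_2(a)=0, v_2(b)=-2; units ≡ 7, 3 (mod 8); ε·ε+αω+βω = 1·1+0·1+-2·0 ≡ 1  ⇒  (a,b)_2 = -1.
v=7: a=7^7·(≡2), b=7^1·(≡2) mod 7; (2|7)=+1, (2|7)=+1; (−1)^{7·1·3}·(+1)^1·(+1)^7 = -1.
v=19: a=19^2·(≡8), b=19^2·(≡17) mod 19; (8|19)=-1, (17|19)=+1; (−1)^{2·2·9}·(-1)^2·(+1)^2 = +1.
v=17: a=17^3·(≡14), b=17^1·(≡10) mod 17; (14|17)=-1, (10|17)=-1; (−1)^{3·1·8}·(-1)^1·(-1)^3 = +1.
v=13: a=13^-2·(≡10), b=13^-2·(≡6) mod 13; (10|13)=+1, (6|13)=-1; (−1)^{-2·-2·6}·(+1)^-2·(-1)^-2 = +1.
v=31: a=31^1·(≡1), b=31^0·(≡14) mod 31; (1|31)=+1, (14|31)=+1; (−1)^{1·0·15}·(+1)^0·(+1)^1 = +1.
|Ram(84847, -79373)| = 2, even; anisotropic at {2, 7}.

[2, 7]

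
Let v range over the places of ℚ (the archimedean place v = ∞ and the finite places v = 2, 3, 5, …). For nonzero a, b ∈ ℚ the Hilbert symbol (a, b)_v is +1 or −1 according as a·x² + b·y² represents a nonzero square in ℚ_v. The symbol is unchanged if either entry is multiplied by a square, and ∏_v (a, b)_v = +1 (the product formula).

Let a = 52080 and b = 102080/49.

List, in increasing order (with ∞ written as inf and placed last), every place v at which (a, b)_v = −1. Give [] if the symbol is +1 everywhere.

(a, b) ≡ (3255, 1595) mod (ℚ^×)²; places V = {2, 3, 5, 7, 11, 29, 31, ∞}.
(a,b)_11: α=0, u≡6; β=1, v≡8 (mod 11); (6|11)=-1, (8|11)=-1; sign (−1)^0·-1^1·-1^0 = -1.
(a,b)_∞: sgn(3255)=+, sgn(1595)=+, so +1.
(a,b)_7: α=1, u≡6; β=-2, v≡6 (mod 7); (6|7)=-1, (6|7)=-1; sign (−1)^0·-1^-2·-1^1 = -1.
(a,b)_5: α=1, u≡1; β=1, v≡4 (mod 5); (1|5)=+1, (4|5)=+1; sign (−1)^0·+1^1·+1^1 = +1.
(a,b)_31: α=1, u≡6; β=0, v≡5 (mod 31); (6|31)=-1, (5|31)=+1; sign (−1)^0·-1^0·+1^1 = +1.
(a,b)_29: α=0, u≡25; β=1, v≡2 (mod 29); (25|29)=+1, (2|29)=-1; sign (−1)^0·+1^1·-1^0 = +1.
(a,b)_2: α=4, β=6; u≡7, v≡3 (mod 8); ε(u)ε(v)=1·1, αω(v)=4·1, βω(u)=6·0; sum ≡ 1  ⇒  -1.
(a,b)_3: α=1, u≡2; β=0, v≡2 (mod 3); (2|3)=-1, (2|3)=-1; sign (−1)^0·-1^0·-1^1 = -1.
(3255, 1595 / ℚ) ramifies at {2, 3, 7, 11}: a division algebra.

[2, 3, 7, 11]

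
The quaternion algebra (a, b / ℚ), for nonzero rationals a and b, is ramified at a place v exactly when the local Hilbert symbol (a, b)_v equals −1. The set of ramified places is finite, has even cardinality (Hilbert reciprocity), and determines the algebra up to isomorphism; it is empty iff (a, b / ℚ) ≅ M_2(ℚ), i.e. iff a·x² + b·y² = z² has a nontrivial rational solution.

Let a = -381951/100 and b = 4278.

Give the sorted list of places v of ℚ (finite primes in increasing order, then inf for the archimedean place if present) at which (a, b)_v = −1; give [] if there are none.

Mod squares: a ≡ -31, b ≡ 4278. Check v ∈ {∞, 2, 3, 5, 23, 31, 37}.
v=2: v_2(a)=-2, v_2(b)=1; units ≡ 1, 3 (mod 8); ε·ε+αω+βω = 0·1+-2·1+1·0 ≡ 0  ⇒  (a,b)_2 = +1.
v=31: a=31^1·(≡29), b=31^1·(≡14) mod 31; (29|31)=-1, (14|31)=+1; (−1)^{1·1·15}·(-1)^1·(+1)^1 = +1.
v=∞: -31 < 0 and 4278 > 0  ⇒  (a,b)_∞ = +1.
v=5: a=5^-2·(≡1), b=5^0·(≡3) mod 5; (1|5)=+1, (3|5)=-1; (−1)^{-2·0·2}·(+1)^0·(-1)^-2 = +1.
v=23: a=23^0·(≡7), b=23^1·(≡2) mod 23; (7|23)=-1, (2|23)=+1; (−1)^{0·1·11}·(-1)^1·(+1)^0 = -1.
v=37: a=37^2·(≡22), b=37^0·(≡23) mod 37; (22|37)=-1, (23|37)=-1; (−1)^{2·0·18}·(-1)^0·(-1)^2 = +1.
v=3: a=3^2·(≡2), b=3^1·(≡1) mod 3; (2|3)=-1, (1|3)=+1; (−1)^{2·1·1}·(-1)^1·(+1)^2 = -1.
|Ram(-31, 4278)| = 2, even; anisotropic at {3, 23}.

[3, 23]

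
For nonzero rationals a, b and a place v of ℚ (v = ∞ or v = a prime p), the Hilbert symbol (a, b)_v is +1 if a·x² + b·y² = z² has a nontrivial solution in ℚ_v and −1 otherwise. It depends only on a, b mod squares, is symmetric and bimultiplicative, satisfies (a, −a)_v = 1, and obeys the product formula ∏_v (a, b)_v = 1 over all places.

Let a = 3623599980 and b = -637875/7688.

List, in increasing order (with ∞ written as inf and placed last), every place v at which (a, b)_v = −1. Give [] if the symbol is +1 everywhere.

(a, b) ≡ (12155, -70) mod (ℚ^×)²; places V = {2, 3, 5, 7, 11, 13, 17, 31, ∞}.
(a,b)_∞: sgn(12155)=+, sgn(-70)=−, so +1.
(a,b)_31: α=0, u≡29; β=-2, v≡17 (mod 31); (29|31)=-1, (17|31)=-1; sign (−1)^0·-1^-2·-1^0 = +1.
(a,b)_2: α=2, β=-3; u≡3, v≡5 (mod 8); ε(u)ε(v)=1·0, αω(v)=2·1, βω(u)=-3·1; sum ≡ 1  ⇒  -1.
(a,b)_13: α=3, u≡4; β=0, v≡7 (mod 13); (4|13)=+1, (7|13)=-1; sign (−1)^0·+1^0·-1^3 = -1.
(a,b)_17: α=1, u≡4; β=0, v≡4 (mod 17); (4|17)=+1, (4|17)=+1; sign (−1)^0·+1^0·+1^1 = +1.
(a,b)_11: α=1, u≡3; β=0, v≡7 (mod 11); (3|11)=+1, (7|11)=-1; sign (−1)^0·+1^0·-1^1 = -1.
(a,b)_7: α=2, u≡3; β=1, v≡4 (mod 7); (3|7)=-1, (4|7)=+1; sign (−1)^0·-1^1·+1^2 = -1.
(a,b)_3: α=2, u≡2; β=6, v≡2 (mod 3); (2|3)=-1, (2|3)=-1; sign (−1)^0·-1^6·-1^2 = +1.
(a,b)_5: α=1, u≡1; β=3, v≡4 (mod 5); (1|5)=+1, (4|5)=+1; sign (−1)^0·+1^3·+1^1 = +1.
(12155, -70 / ℚ) ramifies at {2, 7, 11, 13}: a division algebra.

[2, 7, 11, 13]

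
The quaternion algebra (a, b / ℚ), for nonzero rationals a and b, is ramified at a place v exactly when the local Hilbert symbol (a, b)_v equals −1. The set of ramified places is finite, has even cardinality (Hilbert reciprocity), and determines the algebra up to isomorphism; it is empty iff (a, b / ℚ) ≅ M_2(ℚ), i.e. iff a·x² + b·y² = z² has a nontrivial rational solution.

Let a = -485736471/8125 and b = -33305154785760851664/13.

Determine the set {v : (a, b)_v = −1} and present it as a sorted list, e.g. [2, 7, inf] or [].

Mod squares: a ≡ -5798507, b ≡ -1124097. Check v ∈ {∞, 2, 3, 5, 11, 13, 19, 23, 37, 41, 43}.
v=41: a=41^1·(≡36), b=41^3·(≡27) mod 41; (36|41)=+1, (27|41)=-1; (−1)^{1·3·20}·(+1)^3·(-1)^1 = -1.
v=37: a=37^0·(≡24), b=37^1·(≡11) mod 37; (24|37)=-1, (11|37)=+1; (−1)^{0·1·18}·(-1)^1·(+1)^0 = -1.
v=5: a=5^-4·(≡3), b=5^0·(≡2) mod 5; (3|5)=-1, (2|5)=-1; (−1)^{-4·0·2}·(-1)^0·(-1)^-4 = +1.
v=3: a=3^2·(≡1), b=3^1·(≡1) mod 3; (1|3)=+1, (1|3)=+1; (−1)^{2·1·1}·(+1)^1·(+1)^2 = +1.
v=23: a=23^1·(≡10), b=23^2·(≡17) mod 23; (10|23)=-1, (17|23)=-1; (−1)^{1·2·11}·(-1)^2·(-1)^1 = -1.
v=2: v_2(a)=0, v_2(b)=4; units ≡ 5, 7 (mod 8); ε·ε+αω+βω = 0·1+0·0+4·1 ≡ 0  ⇒  (a,b)_2 = +1.
v=11: a=11^3·(≡4), b=11^4·(≡1) mod 11; (4|11)=+1, (1|11)=+1; (−1)^{3·4·5}·(+1)^4·(+1)^3 = +1.
v=∞: -5798507 < 0 and -1124097 < 0  ⇒  (a,b)_∞ = -1.
v=19: a=19^0·(≡12), b=19^1·(≡18) mod 19; (12|19)=-1, (18|19)=-1; (−1)^{0·1·9}·(-1)^1·(-1)^0 = -1.
v=43: a=43^1·(≡27), b=43^2·(≡1) mod 43; (27|43)=-1, (1|43)=+1; (−1)^{1·2·21}·(-1)^2·(+1)^1 = +1.
v=13: a=13^-1·(≡1), b=13^-1·(≡5) mod 13; (1|13)=+1, (5|13)=-1; (−1)^{-1·-1·6}·(+1)^-1·(-1)^-1 = -1.
|Ram(-5798507, -1124097)| = 6, even; anisotropic at {13, 19, 23, 37, 41, ∞}.

[13, 19, 23, 37, 41, inf]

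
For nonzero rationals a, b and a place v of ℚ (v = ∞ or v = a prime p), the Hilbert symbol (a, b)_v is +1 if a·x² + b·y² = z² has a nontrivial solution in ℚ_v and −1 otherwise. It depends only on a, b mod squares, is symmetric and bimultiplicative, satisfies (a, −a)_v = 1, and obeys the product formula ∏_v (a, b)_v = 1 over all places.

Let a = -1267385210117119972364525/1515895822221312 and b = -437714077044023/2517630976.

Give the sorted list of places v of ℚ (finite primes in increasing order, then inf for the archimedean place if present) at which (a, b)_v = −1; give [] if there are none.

[23, 29, 37, inf]

(a, b) ≡ (-87, -11063) mod (ℚ^×)²; places V = {2, 3, 5, 7, 13, 19, 23, 29, 37, ∞}.
(a,b)_19: α=8, u≡14; β=6, v≡12 (mod 19); (14|19)=-1, (12|19)=-1; sign (−1)^0·-1^6·-1^8 = +1.
(a,b)_23: α=2, u≡7; β=1, v≡18 (mod 23); (7|23)=-1, (18|23)=+1; sign (−1)^0·-1^1·+1^2 = -1.
(a,b)_7: α=-6, u≡2; β=-4, v≡1 (mod 7); (2|7)=+1, (1|7)=+1; sign (−1)^0·+1^-4·+1^-6 = +1.
(a,b)_2: α=-32, β=-20; u≡1, v≡1 (mod 8); ε(u)ε(v)=0·0, αω(v)=-32·0, βω(u)=-20·0; sum ≡ 0  ⇒  +1.
(a,b)_∞: sgn(-87)=−, sgn(-11063)=−, so -1.
(a,b)_5: α=2, u≡2; β=0, v≡2 (mod 5); (2|5)=-1, (2|5)=-1; sign (−1)^0·-1^0·-1^2 = +1.
(a,b)_13: α=2, u≡9; β=1, v≡5 (mod 13); (9|13)=+1, (5|13)=-1; sign (−1)^0·+1^1·-1^2 = +1.
(a,b)_37: α=2, u≡24; β=1, v≡16 (mod 37); (24|37)=-1, (16|37)=+1; sign (−1)^0·-1^1·+1^2 = -1.
(a,b)_29: α=3, u≡26; β=2, v≡14 (mod 29); (26|29)=-1, (14|29)=-1; sign (−1)^0·-1^2·-1^3 = -1.
(a,b)_3: α=-1, u≡1; β=0, v≡1 (mod 3); (1|3)=+1, (1|3)=+1; sign (−1)^0·+1^0·+1^-1 = +1.
Ram(-87, -11063) = {23, 29, 37, ∞}; no ℚ_23-point on the conic.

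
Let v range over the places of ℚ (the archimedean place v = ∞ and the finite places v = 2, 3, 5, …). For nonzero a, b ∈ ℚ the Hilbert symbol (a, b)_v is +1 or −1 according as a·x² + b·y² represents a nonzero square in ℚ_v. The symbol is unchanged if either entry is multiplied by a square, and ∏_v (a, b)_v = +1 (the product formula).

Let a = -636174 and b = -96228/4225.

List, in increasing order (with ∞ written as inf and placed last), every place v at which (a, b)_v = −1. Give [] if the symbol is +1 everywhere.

(a, b) ≡ (-7854, -33) mod (ℚ^×)²; places V = {2, 3, 5, 7, 11, 13, 17, ∞}.
(a,b)_∞: sgn(-7854)=−, sgn(-33)=−, so -1.
(a,b)_13: α=0, u≡7; β=-2, v≡2 (mod 13); (7|13)=-1, (2|13)=-1; sign (−1)^0·-1^-2·-1^0 = +1.
(a,b)_7: α=1, u≡6; β=0, v≡2 (mod 7); (6|7)=-1, (2|7)=+1; sign (−1)^0·-1^0·+1^1 = +1.
(a,b)_5: α=0, u≡1; β=-2, v≡3 (mod 5); (1|5)=+1, (3|5)=-1; sign (−1)^0·+1^-2·-1^0 = +1.
(a,b)_3: α=5, u≡1; β=7, v≡1 (mod 3); (1|3)=+1, (1|3)=+1; sign (−1)^1·+1^7·+1^5 = -1.
(a,b)_2: α=1, β=2; u≡1, v≡7 (mod 8); ε(u)ε(v)=0·1, αω(v)=1·0, βω(u)=2·0; sum ≡ 0  ⇒  +1.
(a,b)_17: α=1, u≡12; β=0, v≡1 (mod 17); (12|17)=-1, (1|17)=+1; sign (−1)^0·-1^0·+1^1 = +1.
(a,b)_11: α=1, u≡4; β=1, v≡8 (mod 11); (4|11)=+1, (8|11)=-1; sign (−1)^1·+1^1·-1^1 = +1.
|Ram(-7854, -33)| = 2, even; anisotropic at {3, ∞}.

[3, inf]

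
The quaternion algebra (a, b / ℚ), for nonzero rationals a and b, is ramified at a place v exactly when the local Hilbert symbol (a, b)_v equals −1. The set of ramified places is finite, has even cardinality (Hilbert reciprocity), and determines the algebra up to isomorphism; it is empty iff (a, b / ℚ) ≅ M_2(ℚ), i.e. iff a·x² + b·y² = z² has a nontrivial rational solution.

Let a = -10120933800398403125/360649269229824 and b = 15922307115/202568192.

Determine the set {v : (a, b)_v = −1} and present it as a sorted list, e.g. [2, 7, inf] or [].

(a, b) ≡ (-5, 1430) mod (ℚ^×)²; places V = {2, 3, 5, 11, 13, 17, 23, 37, ∞}.
(a,b)_5: α=5, u≡4; β=1, v≡4 (mod 5); (4|5)=+1, (4|5)=+1; sign (−1)^0·+1^1·+1^5 = +1.
(a,b)_3: α=-2, u≡1; β=2, v≡2 (mod 3); (1|3)=+1, (2|3)=-1; sign (−1)^0·+1^2·-1^-2 = +1.
(a,b)_23: α=2, u≡8; β=0, v≡2 (mod 23); (8|23)=+1, (2|23)=+1; sign (−1)^0·+1^0·+1^2 = +1.
(a,b)_11: α=8, u≡2; β=5, v≡4 (mod 11); (2|11)=-1, (4|11)=+1; sign (−1)^0·-1^5·+1^8 = -1.
(a,b)_13: α=4, u≡8; β=3, v≡2 (mod 13); (8|13)=-1, (2|13)=-1; sign (−1)^0·-1^3·-1^4 = -1.
(a,b)_37: α=-4, u≡19; β=-2, v≡35 (mod 37); (19|37)=-1, (35|37)=-1; sign (−1)^0·-1^-2·-1^-4 = +1.
(a,b)_2: α=-8, β=-9; u≡3, v≡3 (mod 8); ε(u)ε(v)=1·1, αω(v)=-8·1, βω(u)=-9·1; sum ≡ 0  ⇒  +1.
(a,b)_∞: sgn(-5)=−, sgn(1430)=+, so +1.
(a,b)_17: α=-4, u≡3; β=-2, v≡15 (mod 17); (3|17)=-1, (15|17)=+1; sign (−1)^0·-1^-2·+1^-4 = +1.
(-5, 1430 / ℚ) ramifies at {11, 13}: a division algebra.

[11, 13]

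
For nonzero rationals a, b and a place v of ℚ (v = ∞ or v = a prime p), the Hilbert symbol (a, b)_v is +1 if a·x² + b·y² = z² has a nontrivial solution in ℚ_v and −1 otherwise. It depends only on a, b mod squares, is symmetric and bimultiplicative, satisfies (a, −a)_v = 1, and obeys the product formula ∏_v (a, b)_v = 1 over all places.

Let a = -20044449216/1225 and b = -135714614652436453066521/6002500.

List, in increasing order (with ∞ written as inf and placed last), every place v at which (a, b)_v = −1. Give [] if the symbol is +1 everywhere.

(a, b) ≡ (-3866599, -17081) mod (ℚ^×)²; places V = {2, 3, 5, 7, 11, 17, 19, 23, 29, 31, ∞}.
(a,b)_19: α=0, u≡14; β=1, v≡8 (mod 19); (14|19)=-1, (8|19)=-1; sign (−1)^0·-1^1·-1^0 = -1.
(a,b)_5: α=-2, u≡1; β=-4, v≡1 (mod 5); (1|5)=+1, (1|5)=+1; sign (−1)^0·+1^-4·+1^-2 = +1.
(a,b)_11: α=1, u≡8; β=2, v≡10 (mod 11); (8|11)=-1, (10|11)=-1; sign (−1)^0·-1^2·-1^1 = -1.
(a,b)_∞: sgn(-3866599)=−, sgn(-17081)=−, so -1.
(a,b)_31: α=1, u≡24; β=3, v≡14 (mod 31); (24|31)=-1, (14|31)=+1; sign (−1)^1·-1^3·+1^1 = +1.
(a,b)_7: α=-2, u≡5; β=-4, v≡3 (mod 7); (5|7)=-1, (3|7)=-1; sign (−1)^0·-1^-4·-1^-2 = +1.
(a,b)_23: α=1, u≡14; β=2, v≡6 (mod 23); (14|23)=-1, (6|23)=+1; sign (−1)^0·-1^2·+1^1 = +1.
(a,b)_3: α=4, u≡2; β=12, v≡1 (mod 3); (2|3)=-1, (1|3)=+1; sign (−1)^0·-1^12·+1^4 = +1.
(a,b)_29: α=1, u≡18; β=3, v≡20 (mod 29); (18|29)=-1, (20|29)=+1; sign (−1)^0·-1^3·+1^1 = -1.
(a,b)_2: α=6, β=-2; u≡1, v≡7 (mod 8); ε(u)ε(v)=0·1, αω(v)=6·0, βω(u)=-2·0; sum ≡ 0  ⇒  +1.
(a,b)_17: α=1, u≡4; β=2, v≡13 (mod 17); (4|17)=+1, (13|17)=+1; sign (−1)^0·+1^2·+1^1 = +1.
Ram(-3866599, -17081) = {11, 19, 29, ∞}; no ℚ_11-point on the conic.

[11, 19, 29, inf]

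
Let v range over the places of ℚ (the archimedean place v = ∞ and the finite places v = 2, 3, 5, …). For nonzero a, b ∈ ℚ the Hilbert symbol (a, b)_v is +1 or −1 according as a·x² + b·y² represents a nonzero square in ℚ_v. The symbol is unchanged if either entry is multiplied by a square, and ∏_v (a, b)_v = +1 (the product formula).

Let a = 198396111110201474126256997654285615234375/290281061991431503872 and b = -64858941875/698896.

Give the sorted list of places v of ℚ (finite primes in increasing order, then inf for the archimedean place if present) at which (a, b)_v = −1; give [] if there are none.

(a, b) ≡ (434, -1547) mod (ℚ^×)²; places V = {2, 3, 5, 7, 11, 13, 17, 19, 23, 31, 37, 41, 43, 47, 53, ∞}.
(a,b)_11: α=-4, u≡9; β=-2, v≡9 (mod 11); (9|11)=+1, (9|11)=+1; sign (−1)^0·+1^-2·+1^-4 = +1.
(a,b)_17: α=4, u≡13; β=1, v≡3 (mod 17); (13|17)=+1, (3|17)=-1; sign (−1)^0·+1^1·-1^4 = +1.
(a,b)_47: α=2, u≡30; β=0, v≡18 (mod 47); (30|47)=-1, (18|47)=+1; sign (−1)^0·-1^0·+1^2 = +1.
(a,b)_∞: sgn(434)=+, sgn(-1547)=−, so +1.
(a,b)_5: α=10, u≡1; β=4, v≡3 (mod 5); (1|5)=+1, (3|5)=-1; sign (−1)^0·+1^4·-1^10 = +1.
(a,b)_37: α=4, u≡11; β=2, v≡36 (mod 37); (11|37)=+1, (36|37)=+1; sign (−1)^0·+1^2·+1^4 = +1.
(a,b)_23: α=2, u≡21; β=0, v≡21 (mod 23); (21|23)=-1, (21|23)=-1; sign (−1)^0·-1^0·-1^2 = +1.
(a,b)_7: α=7, u≡3; β=3, v≡5 (mod 7); (3|7)=-1, (5|7)=-1; sign (−1)^1·-1^3·-1^7 = -1.
(a,b)_2: α=-15, β=-4; u≡1, v≡5 (mod 8); ε(u)ε(v)=0·0, αω(v)=-15·1, βω(u)=-4·0; sum ≡ 1  ⇒  -1.
(a,b)_41: α=2, u≡12; β=0, v≡14 (mod 41); (12|41)=-1, (14|41)=-1; sign (−1)^0·-1^0·-1^2 = +1.
(a,b)_19: α=-4, u≡7; β=-2, v≡7 (mod 19); (7|19)=+1, (7|19)=+1; sign (−1)^0·+1^-2·+1^-4 = +1.
(a,b)_13: α=4, u≡11; β=1, v≡8 (mod 13); (11|13)=-1, (8|13)=-1; sign (−1)^0·-1^1·-1^4 = -1.
(a,b)_3: α=-4, u≡2; β=0, v≡1 (mod 3); (2|3)=-1, (1|3)=+1; sign (−1)^0·-1^0·+1^-4 = +1.
(a,b)_31: α=-1, u≡16; β=0, v≡17 (mod 31); (16|31)=+1, (17|31)=-1; sign (−1)^0·+1^0·-1^-1 = -1.
(a,b)_53: α=2, u≡24; β=0, v≡1 (mod 53); (24|53)=+1, (1|53)=+1; sign (−1)^0·+1^0·+1^2 = +1.
(a,b)_43: α=-2, u≡1; β=0, v≡14 (mod 43); (1|43)=+1, (14|43)=+1; sign (−1)^0·+1^0·+1^-2 = +1.
Ram(434, -1547) = {2, 7, 13, 31}; no ℚ_2-point on the conic.

[2, 7, 13, 31]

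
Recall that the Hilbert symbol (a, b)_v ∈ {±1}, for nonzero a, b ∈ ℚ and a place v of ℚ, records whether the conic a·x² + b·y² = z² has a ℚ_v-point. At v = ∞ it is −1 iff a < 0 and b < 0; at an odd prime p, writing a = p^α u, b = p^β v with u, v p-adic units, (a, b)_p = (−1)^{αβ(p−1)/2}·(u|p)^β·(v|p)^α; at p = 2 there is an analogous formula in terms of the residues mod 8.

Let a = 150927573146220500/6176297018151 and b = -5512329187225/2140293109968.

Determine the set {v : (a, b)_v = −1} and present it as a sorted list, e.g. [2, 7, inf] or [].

(a, b) ≡ (195, -13) mod (ℚ^×)²; places V = {2, 3, 5, 7, 13, 17, 37, ∞}.
(a,b)_∞: sgn(195)=+, sgn(-13)=−, so +1.
(a,b)_17: α=-6, u≡15; β=-4, v≡2 (mod 17); (15|17)=+1, (2|17)=+1; sign (−1)^0·+1^-4·+1^-6 = +1.
(a,b)_3: α=-9, u≡2; β=-6, v≡2 (mod 3); (2|3)=-1, (2|3)=-1; sign (−1)^0·-1^-6·-1^-9 = -1.
(a,b)_37: α=6, u≡26; β=4, v≡19 (mod 37); (26|37)=+1, (19|37)=-1; sign (−1)^0·+1^4·-1^6 = +1.
(a,b)_5: α=3, u≡4; β=2, v≡2 (mod 5); (4|5)=+1, (2|5)=-1; sign (−1)^0·+1^2·-1^3 = -1.
(a,b)_13: α=-1, u≡6; β=-3, v≡10 (mod 13); (6|13)=-1, (10|13)=+1; sign (−1)^0·-1^-3·+1^-1 = -1.
(a,b)_7: α=6, u≡3; β=6, v≡1 (mod 7); (3|7)=-1, (1|7)=+1; sign (−1)^0·-1^6·+1^6 = +1.
(a,b)_2: α=2, β=-4; u≡3, v≡3 (mod 8); ε(u)ε(v)=1·1, αω(v)=2·1, βω(u)=-4·1; sum ≡ 1  ⇒  -1.
Ram(195, -13) = {2, 3, 5, 13}; no ℚ_2-point on the conic.

[2, 3, 5, 13]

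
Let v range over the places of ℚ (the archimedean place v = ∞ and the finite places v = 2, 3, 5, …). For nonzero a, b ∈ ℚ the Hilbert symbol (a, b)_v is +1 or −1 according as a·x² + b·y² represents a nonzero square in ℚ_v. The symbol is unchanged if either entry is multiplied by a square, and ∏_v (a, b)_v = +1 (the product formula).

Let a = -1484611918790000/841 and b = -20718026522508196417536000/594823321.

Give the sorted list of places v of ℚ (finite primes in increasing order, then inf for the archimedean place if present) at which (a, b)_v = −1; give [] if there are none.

[11, 13, 17, inf]

Mod squares: a ≡ -119, b ≡ -10010. Check v ∈ {∞, 2, 3, 5, 7, 11, 13, 17, 19, 29}.
v=17: a=17^1·(≡6), b=17^2·(≡11) mod 17; (6|17)=-1, (11|17)=-1; (−1)^{1·2·8}·(-1)^2·(-1)^1 = -1.
v=7: a=7^1·(≡2), b=7^1·(≡6) mod 7; (2|7)=+1, (6|7)=-1; (−1)^{1·1·3}·(+1)^1·(-1)^1 = +1.
v=∞: -119 < 0 and -10010 < 0  ⇒  (a,b)_∞ = -1.
v=2: v_2(a)=4, v_2(b)=15; units ≡ 1, 3 (mod 8); ε·ε+αω+βω = 0·1+4·1+15·0 ≡ 0  ⇒  (a,b)_2 = +1.
v=5: a=5^4·(≡1), b=5^3·(≡2) mod 5; (1|5)=+1, (2|5)=-1; (−1)^{4·3·2}·(+1)^3·(-1)^4 = +1.
v=3: a=3^0·(≡1), b=3^8·(≡1) mod 3; (1|3)=+1, (1|3)=+1; (−1)^{0·8·1}·(+1)^8·(+1)^0 = +1.
v=29: a=29^-2·(≡15), b=29^-6·(≡13) mod 29; (15|29)=-1, (13|29)=+1; (−1)^{-2·-6·14}·(-1)^-6·(+1)^-2 = +1.
v=13: a=13^4·(≡8), b=13^3·(≡3) mod 13; (8|13)=-1, (3|13)=+1; (−1)^{4·3·6}·(-1)^3·(+1)^4 = -1.
v=19: a=19^2·(≡3), b=19^4·(≡14) mod 19; (3|19)=-1, (14|19)=-1; (−1)^{2·4·9}·(-1)^4·(-1)^2 = +1.
v=11: a=11^2·(≡7), b=11^3·(≡5) mod 11; (7|11)=-1, (5|11)=+1; (−1)^{2·3·5}·(-1)^3·(+1)^2 = -1.
(-119, -10010 / ℚ) ramifies at {11, 13, 17, ∞}: a division algebra.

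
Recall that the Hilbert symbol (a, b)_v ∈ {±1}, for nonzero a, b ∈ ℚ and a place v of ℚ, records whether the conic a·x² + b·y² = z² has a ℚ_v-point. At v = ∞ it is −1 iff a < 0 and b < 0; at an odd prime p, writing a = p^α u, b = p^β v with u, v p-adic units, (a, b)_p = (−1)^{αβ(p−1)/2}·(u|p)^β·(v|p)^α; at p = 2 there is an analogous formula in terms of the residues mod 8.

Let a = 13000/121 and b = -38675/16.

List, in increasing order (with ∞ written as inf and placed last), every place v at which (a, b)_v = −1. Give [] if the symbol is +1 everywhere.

Mod squares: a ≡ 130, b ≡ -1547. Check v ∈ {∞, 2, 5, 7, 11, 13, 17}.
v=17: a=17^0·(≡6), b=17^1·(≡14) mod 17; (6|17)=-1, (14|17)=-1; (−1)^{0·1·8}·(-1)^1·(-1)^0 = -1.
v=2: v_2(a)=3, v_2(b)=-4; units ≡ 1, 5 (mod 8); ε·ε+αω+βω = 0·0+3·1+-4·0 ≡ 1  ⇒  (a,b)_2 = -1.
v=∞: 130 > 0 and -1547 < 0  ⇒  (a,b)_∞ = +1.
v=11: a=11^-2·(≡9), b=11^0·(≡9) mod 11; (9|11)=+1, (9|11)=+1; (−1)^{-2·0·5}·(+1)^0·(+1)^-2 = +1.
v=7: a=7^0·(≡4), b=7^1·(≡6) mod 7; (4|7)=+1, (6|7)=-1; (−1)^{0·1·3}·(+1)^1·(-1)^0 = +1.
v=5: a=5^3·(≡4), b=5^2·(≡3) mod 5; (4|5)=+1, (3|5)=-1; (−1)^{3·2·2}·(+1)^2·(-1)^3 = -1.
v=13: a=13^1·(≡3), b=13^1·(≡5) mod 13; (3|13)=+1, (5|13)=-1; (−1)^{1·1·6}·(+1)^1·(-1)^1 = -1.
(130, -1547 / ℚ) ramifies at {2, 5, 13, 17}: a division algebra.

[2, 5, 13, 17]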